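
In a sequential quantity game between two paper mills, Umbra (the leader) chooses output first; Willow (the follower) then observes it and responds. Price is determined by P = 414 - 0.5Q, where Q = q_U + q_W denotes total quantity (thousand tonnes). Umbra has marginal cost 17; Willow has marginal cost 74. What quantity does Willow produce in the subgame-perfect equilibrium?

113

The follower Willow best-responds to any q_U: π_W = (414 - 0.5Q)q_W - 74q_W.
Setting the follower's marginal profit to zero, 340 - (1/2)q_U - q_W = 0, i.e. q_W = (340 - (1/2)q_U).
Umbra substitutes q_W(q_U) into its own profit: π_U = q_U(414 - (1/2)q_U - (340 - (1/2)q_U)/2) - 17q_U = (244 - (1/4)q_U)q_U - 17q_U.
Maximising: ∂π_U/∂q_U = 227 - (1/2)q_U = 0, giving q_U = 454.
Then q_W = (340 - (1/2)·454) = 113.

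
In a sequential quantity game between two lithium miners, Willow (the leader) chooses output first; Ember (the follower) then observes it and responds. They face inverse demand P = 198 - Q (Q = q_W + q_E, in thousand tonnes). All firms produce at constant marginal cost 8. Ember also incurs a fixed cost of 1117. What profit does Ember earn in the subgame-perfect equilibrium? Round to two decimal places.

1139.25

The follower Ember best-responds to any q_W: π_E = (198 - Q)q_E - 8q_E.
Setting the follower's marginal profit to zero, 190 - q_W - 2q_E = 0, i.e. q_E = (190 - q_W)/2.
The leader anticipates this reaction. Substituting into P = 198 - Q gives P = 103 - (1/2)q_W, so π_W = (103 - (1/2)q_W)q_W - 8q_W.
Maximising: ∂π_W/∂q_W = 95 - q_W = 0, giving q_W = 95.
Then q_E = (190 - 95)/2 = 95/2.
Price P = 198 - 285/2 = 111/2.
Ember's profit: (111/2 - 8)·(95/2) - 1117 = 1139.2500.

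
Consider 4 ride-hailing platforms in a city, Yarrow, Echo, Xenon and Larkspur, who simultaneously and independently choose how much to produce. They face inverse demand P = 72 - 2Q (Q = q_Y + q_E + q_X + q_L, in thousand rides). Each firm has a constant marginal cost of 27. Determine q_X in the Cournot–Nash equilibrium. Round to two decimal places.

4.50

Each firm earns π_i = (72 - 2Q)q_i - 27q_i.
First-order condition (treating rivals' output as given): 45 - 4q_i - 2·Σ_{j≠i} q_j = 0.
By symmetry each firm produces the same amount; substituting Σ_{j≠i} q_j = 3q_i yields q_i = 45/10 = 9/2.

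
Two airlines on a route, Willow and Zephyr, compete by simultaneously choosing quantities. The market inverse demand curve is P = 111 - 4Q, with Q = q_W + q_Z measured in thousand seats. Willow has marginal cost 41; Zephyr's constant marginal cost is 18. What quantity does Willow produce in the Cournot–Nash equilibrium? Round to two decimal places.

3.92

Willow's profit: π_W = (111 - 4Q)q_W - (41q_W). Setting ∂π_W/∂q_W = 0: 70 - 8q_W - 4(q_Z) = 0.
Zephyr's profit: π_Z = (111 - 4Q)q_Z - (18q_Z). Setting ∂π_Z/∂q_Z = 0: 93 - 8q_Z - 4(q_W) = 0.
Best responses: q_W = (70 - 4q_Z)/8, q_Z = (93 - 4q_W)/8.
Substituting one into the other gives q_W = 47/12 and q_Z = 29/3.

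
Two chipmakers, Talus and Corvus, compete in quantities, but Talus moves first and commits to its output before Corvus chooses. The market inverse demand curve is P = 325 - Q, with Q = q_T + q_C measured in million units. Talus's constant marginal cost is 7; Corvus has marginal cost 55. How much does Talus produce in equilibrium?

The follower Corvus best-responds to any q_T: π_C = (325 - Q)q_C - 55q_C.
Follower FOC: 270 - q_T - 2q_C = 0, so q_C(q_T) = (270 - q_T)/2.
Talus substitutes q_C(q_T) into its own profit: π_T = q_T(325 - q_T - (270 - q_T)/2) - 7q_T = (190 - (1/2)q_T)q_T - 7q_T.
The leader's first-order condition 183 - q_T = 0 yields q_T = 183.
Then q_C = (270 - 183)/2 = 87/2.

183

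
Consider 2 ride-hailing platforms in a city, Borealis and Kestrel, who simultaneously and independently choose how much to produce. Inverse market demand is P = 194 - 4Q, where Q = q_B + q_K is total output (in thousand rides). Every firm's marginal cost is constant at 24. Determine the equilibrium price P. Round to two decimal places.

80.67

A representative firm's profit is π_i = q_i(194 - 4Q) - 24q_i.
Setting ∂π_i/∂q_i = 0 with rivals' quantities fixed: 170 - 8q_i - 4q_j = 0.
By symmetry each firm produces the same amount; substituting q_j = q_i yields q_i = 170/12 = 85/6.
Total output Q = 85/3, so price P = 194 - 4·(85/3) = 242/3.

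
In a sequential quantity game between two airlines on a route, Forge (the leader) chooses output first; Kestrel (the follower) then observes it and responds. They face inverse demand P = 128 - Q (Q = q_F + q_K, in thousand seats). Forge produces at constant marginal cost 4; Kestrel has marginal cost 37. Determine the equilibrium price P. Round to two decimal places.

43.25

Solve by backward induction. Given q_F, the follower Kestrel maximises π_K = (128 - q_F - q_K)q_K - 37q_K.
Follower FOC: 91 - q_F - 2q_K = 0, so q_K(q_F) = (91 - q_F)/2.
The leader anticipates this reaction. Substituting into P = 128 - Q gives P = 165/2 - (1/2)q_F, so π_F = (165/2 - (1/2)q_F)q_F - 4q_F.
Maximising: ∂π_F/∂q_F = 157/2 - q_F = 0, giving q_F = 157/2.
Then q_K = (91 - 157/2)/2 = 25/4.
Total output Q = 339/4, so price P = 128 - 339/4 = 173/4.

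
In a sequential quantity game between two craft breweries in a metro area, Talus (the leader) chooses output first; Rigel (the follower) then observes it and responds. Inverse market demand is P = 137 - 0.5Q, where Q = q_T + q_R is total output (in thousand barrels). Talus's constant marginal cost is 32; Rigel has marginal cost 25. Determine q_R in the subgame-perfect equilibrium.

63

Solve by backward induction. Given q_T, the follower Rigel maximises π_R = (137 - (1/2)q_T - (1/2)q_R)q_R - 25q_R.
Setting the follower's marginal profit to zero, 112 - (1/2)q_T - q_R = 0, i.e. q_R = (112 - (1/2)q_T).
The leader anticipates this reaction. Substituting into P = 137 - 0.5Q gives P = 81 - (1/4)q_T, so π_T = (81 - (1/4)q_T)q_T - 32q_T.
The leader's first-order condition 49 - (1/2)q_T = 0 yields q_T = 98.
Then q_R = (112 - (1/2)·98) = 63.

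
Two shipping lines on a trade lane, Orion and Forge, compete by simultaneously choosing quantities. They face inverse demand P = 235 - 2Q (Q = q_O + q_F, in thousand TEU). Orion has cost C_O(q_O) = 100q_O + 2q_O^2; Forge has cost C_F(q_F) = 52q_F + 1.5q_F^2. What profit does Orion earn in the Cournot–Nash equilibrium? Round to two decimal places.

Orion's profit: π_O = (235 - 2Q)q_O - (100q_O + 2q_O²). Setting ∂π_O/∂q_O = 0: 135 - 8q_O - 2(q_F) = 0.
Forge's first-order condition: 183 - 7q_F - 2(q_O) = 0.
So q_O = (135 - 2q_F)/8 and q_F = (183 - 2q_O)/7.
Substituting one into the other gives q_O = 579/52 and q_F = 597/26.
Price P = 235 - 2·(1773/52) = 166.8077.
Orion's profit: 166.8077·(579/52) - 100·(579/52) - 2(579/52)² = 495.9186.

495.92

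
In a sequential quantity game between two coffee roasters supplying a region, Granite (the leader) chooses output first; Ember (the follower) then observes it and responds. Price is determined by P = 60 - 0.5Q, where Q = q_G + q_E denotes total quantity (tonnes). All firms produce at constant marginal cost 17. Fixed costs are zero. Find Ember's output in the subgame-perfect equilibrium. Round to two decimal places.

The follower Ember best-responds to any q_G: π_E = (60 - 0.5Q)q_E - 17q_E.
Follower FOC: 43 - (1/2)q_G - q_E = 0, so q_E(q_G) = (43 - (1/2)q_G).
The leader anticipates this reaction. Substituting into P = 60 - 0.5Q gives P = 77/2 - (1/4)q_G, so π_G = (77/2 - (1/4)q_G)q_G - 17q_G.
The leader's first-order condition 43/2 - (1/2)q_G = 0 yields q_G = 43.
Then q_E = (43 - (1/2)·43) = 43/2.

21.50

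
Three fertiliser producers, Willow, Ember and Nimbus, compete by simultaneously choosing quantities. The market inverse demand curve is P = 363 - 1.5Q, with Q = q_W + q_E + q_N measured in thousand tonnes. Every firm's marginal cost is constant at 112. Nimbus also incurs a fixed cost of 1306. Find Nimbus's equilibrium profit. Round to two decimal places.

1319.04

A representative firm's profit is π_i = q_i(363 - 1.5Q) - 112q_i.
First-order condition (treating rivals' output as given): 251 - 3q_i - (3/2)·Σ_{j≠i} q_j = 0.
With identical firms every q_j equals q_i, so Σ_{j≠i} q_j = 2q_i and 251 = 6q_i, giving q_i = 251/6.
Price P = 363 - (3/2)·(251/2) = 699/4.
Nimbus's profit: (699/4 - 112)·(251/6) - 1306 = 1319.0417.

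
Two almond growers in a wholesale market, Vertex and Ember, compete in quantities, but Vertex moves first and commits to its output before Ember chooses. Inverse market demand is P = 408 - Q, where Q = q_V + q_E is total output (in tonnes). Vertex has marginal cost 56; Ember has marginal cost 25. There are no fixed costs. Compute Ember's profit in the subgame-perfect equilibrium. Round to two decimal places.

The follower Ember best-responds to any q_V: π_E = (408 - Q)q_E - 25q_E.
∂π_E/∂q_E = 383 - q_V - 2q_E = 0 gives the reaction function q_E = (383 - q_V)/2.
Vertex substitutes q_E(q_V) into its own profit: π_V = q_V(408 - q_V - (383 - q_V)/2) - 56q_V = (433/2 - (1/2)q_V)q_V - 56q_V.
Leader FOC: 321/2 - q_V = 0, so q_V = 321/2.
Then q_E = (383 - 321/2)/2 = 445/4.
Price P = 408 - 1087/4 = 545/4.
Ember's profit: (545/4 - 25)·(445/4) = 12376.5625.

12376.56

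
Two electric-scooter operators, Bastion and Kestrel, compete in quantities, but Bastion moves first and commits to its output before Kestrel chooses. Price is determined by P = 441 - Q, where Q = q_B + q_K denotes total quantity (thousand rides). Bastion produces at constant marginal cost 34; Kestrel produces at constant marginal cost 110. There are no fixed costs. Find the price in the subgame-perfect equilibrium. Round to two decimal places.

154.75

The follower Kestrel best-responds to any q_B: π_K = (441 - Q)q_K - 110q_K.
∂π_K/∂q_K = 331 - q_B - 2q_K = 0 gives the reaction function q_K = (331 - q_B)/2.
The leader anticipates this reaction. Substituting into P = 441 - Q gives P = 551/2 - (1/2)q_B, so π_B = (551/2 - (1/2)q_B)q_B - 34q_B.
Leader FOC: 483/2 - q_B = 0, so q_B = 483/2.
Then q_K = (331 - 483/2)/2 = 179/4.
Total output Q = 1145/4, so price P = 441 - 1145/4 = 619/4.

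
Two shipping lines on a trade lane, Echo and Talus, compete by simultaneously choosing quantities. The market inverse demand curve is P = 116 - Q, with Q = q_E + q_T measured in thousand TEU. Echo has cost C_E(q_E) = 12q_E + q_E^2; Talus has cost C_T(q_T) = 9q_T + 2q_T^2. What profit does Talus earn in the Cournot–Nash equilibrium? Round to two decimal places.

Echo's profit: π_E = (116 - Q)q_E - (12q_E + q_E²). Setting ∂π_E/∂q_E = 0: 104 - 4q_E - (q_T) = 0.
Talus's first-order condition: 107 - 6q_T - (q_E) = 0.
Rearranging gives the reaction functions q_E = (104 - q_T)/4 and q_T = (107 - q_E)/6.
Solving the pair: q_E = 517/23, q_T = 324/23.
Price P = 116 - 841/23 = 1827/23.
Talus's profit: (1827/23)·(324/23) - 9·(324/23) - 2(324/23)² = 595.3270.

595.33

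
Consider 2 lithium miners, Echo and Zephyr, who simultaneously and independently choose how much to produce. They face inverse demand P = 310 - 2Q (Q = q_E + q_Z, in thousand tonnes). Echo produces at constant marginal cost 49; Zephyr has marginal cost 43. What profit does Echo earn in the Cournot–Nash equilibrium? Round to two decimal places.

Echo's profit: π_E = (310 - 2Q)q_E - (49q_E). Setting ∂π_E/∂q_E = 0: 261 - 4q_E - 2(q_Z) = 0.
Zephyr's first-order condition: 267 - 4q_Z - 2(q_E) = 0.
Best responses: q_E = (261 - 2q_Z)/4, q_Z = (267 - 2q_E)/4.
Substituting one into the other gives q_E = 85/2 and q_Z = 91/2.
Price P = 310 - 2·88 = 134.
Echo's profit: (134 - 49)·(85/2) = 3612.5000.

3612.50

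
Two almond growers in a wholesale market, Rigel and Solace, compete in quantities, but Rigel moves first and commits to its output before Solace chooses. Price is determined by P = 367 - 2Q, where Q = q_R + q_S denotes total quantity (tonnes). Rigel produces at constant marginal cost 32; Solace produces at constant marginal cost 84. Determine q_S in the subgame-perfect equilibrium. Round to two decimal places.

The follower Solace best-responds to any q_R: π_S = (367 - 2Q)q_S - 84q_S.
∂π_S/∂q_S = 283 - 2q_R - 4q_S = 0 gives the reaction function q_S = (283 - 2q_R)/4.
The leader anticipates this reaction. Substituting into P = 367 - 2Q gives P = 451/2 - q_R, so π_R = (451/2 - q_R)q_R - 32q_R.
Leader FOC: 387/2 - 2q_R = 0, so q_R = 387/4.
Then q_S = (283 - 2·(387/4))/4 = 179/8.

22.38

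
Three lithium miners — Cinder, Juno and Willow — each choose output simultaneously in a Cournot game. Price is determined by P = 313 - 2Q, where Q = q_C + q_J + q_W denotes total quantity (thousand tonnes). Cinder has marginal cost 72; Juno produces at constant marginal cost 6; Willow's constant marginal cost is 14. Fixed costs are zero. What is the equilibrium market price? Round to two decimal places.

101.25

Cinder's profit: π_C = (313 - 2Q)q_C - (72q_C). Setting ∂π_C/∂q_C = 0: 241 - 4q_C - 2(q_J + q_W) = 0.
Juno's profit: π_J = (313 - 2Q)q_J - (6q_J). Setting ∂π_J/∂q_J = 0: 307 - 4q_J - 2(q_C + q_W) = 0.
Willow's first-order condition: 299 - 4q_W - 2(q_C + q_J) = 0.
Summing all 3 equations gives 847 − 8Q = 0, hence Q = 847/8.
Back-substituting: q_C = (241 − 847/4)/2 = 117/8, q_J = (307 − 847/4)/2 = 381/8, q_W = (299 − 847/4)/2 = 349/8.
Total output Q = 847/8, so price P = 313 - 2·(847/8) = 405/4.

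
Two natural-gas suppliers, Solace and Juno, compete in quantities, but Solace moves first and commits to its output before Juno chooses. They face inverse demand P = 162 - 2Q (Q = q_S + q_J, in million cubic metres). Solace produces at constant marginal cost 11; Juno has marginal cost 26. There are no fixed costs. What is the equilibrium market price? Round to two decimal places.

52.50

Solve by backward induction. Given q_S, the follower Juno maximises π_J = (162 - 2q_S - 2q_J)q_J - 26q_J.
Follower FOC: 136 - 2q_S - 4q_J = 0, so q_J(q_S) = (136 - 2q_S)/4.
The leader anticipates this reaction. Substituting into P = 162 - 2Q gives P = 94 - q_S, so π_S = (94 - q_S)q_S - 11q_S.
The leader's first-order condition 83 - 2q_S = 0 yields q_S = 83/2.
Then q_J = (136 - 2·(83/2))/4 = 53/4.
Total output Q = 219/4, so price P = 162 - 2·(219/4) = 105/2.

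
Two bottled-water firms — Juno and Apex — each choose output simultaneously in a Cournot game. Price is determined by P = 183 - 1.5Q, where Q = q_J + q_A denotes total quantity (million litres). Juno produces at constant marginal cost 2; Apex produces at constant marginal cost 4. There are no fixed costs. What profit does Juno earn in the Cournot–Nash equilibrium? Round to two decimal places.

2480.67

Juno's profit: π_J = (183 - 1.5Q)q_J - (2q_J). Setting ∂π_J/∂q_J = 0: 181 - 3q_J - (3/2)(q_A) = 0.
Apex's profit: π_A = (183 - 1.5Q)q_A - (4q_A). Setting ∂π_A/∂q_A = 0: 179 - 3q_A - (3/2)(q_J) = 0.
So q_J = (181 - (3/2)q_A)/3 and q_A = (179 - (3/2)q_J)/3.
Solving the pair: q_J = 122/3, q_A = 118/3.
Price P = 183 - (3/2)·80 = 63.
Juno's profit: (63 - 2)·(122/3) = 2480.6667.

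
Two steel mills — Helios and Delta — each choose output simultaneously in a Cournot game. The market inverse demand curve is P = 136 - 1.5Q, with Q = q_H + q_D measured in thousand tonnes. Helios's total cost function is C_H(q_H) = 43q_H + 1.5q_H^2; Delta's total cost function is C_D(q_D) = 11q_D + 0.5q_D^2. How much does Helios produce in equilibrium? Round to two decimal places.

8.48

Helios's profit: π_H = (136 - 1.5Q)q_H - (43q_H + (3/2)q_H²). Setting ∂π_H/∂q_H = 0: 93 - 6q_H - (3/2)(q_D) = 0.
Delta's profit: π_D = (136 - 1.5Q)q_D - (11q_D + (1/2)q_D²). Setting ∂π_D/∂q_D = 0: 125 - 4q_D - (3/2)(q_H) = 0.
Rearranging gives the reaction functions q_H = (93 - (3/2)q_D)/6 and q_D = (125 - (3/2)q_H)/4.
Substituting one into the other gives q_H = 246/29 and q_D = 814/29.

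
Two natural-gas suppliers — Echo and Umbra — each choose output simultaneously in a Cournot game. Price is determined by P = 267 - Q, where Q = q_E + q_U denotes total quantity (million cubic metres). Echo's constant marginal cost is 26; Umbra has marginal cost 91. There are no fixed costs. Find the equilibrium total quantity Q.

Echo's profit: π_E = (267 - Q)q_E - (26q_E). Setting ∂π_E/∂q_E = 0: 241 - 2q_E - (q_U) = 0.
Umbra's profit: π_U = (267 - Q)q_U - (91q_U). Setting ∂π_U/∂q_U = 0: 176 - 2q_U - (q_E) = 0.
Best responses: q_E = (241 - q_U)/2, q_U = (176 - q_E)/2.
Substituting one into the other gives q_E = 102 and q_U = 37.
Total output Q = 102 + 37 = 139.

139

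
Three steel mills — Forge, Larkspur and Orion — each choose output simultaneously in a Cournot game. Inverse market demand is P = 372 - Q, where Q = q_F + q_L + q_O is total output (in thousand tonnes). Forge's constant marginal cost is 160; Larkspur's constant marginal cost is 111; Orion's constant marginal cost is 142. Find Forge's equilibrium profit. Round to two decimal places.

Forge's profit: π_F = (372 - Q)q_F - (160q_F). Setting ∂π_F/∂q_F = 0: 212 - 2q_F - (q_L + q_O) = 0.
Larkspur's first-order condition: 261 - 2q_L - (q_F + q_O) = 0.
Orion's first-order condition: 230 - 2q_O - (q_F + q_L) = 0.
Adding the 3 conditions: 703 − 2Q − 2Q = 0, i.e. Q = 703/4.
Back-substituting: q_F = (212 − 703/4) = 145/4, q_L = (261 − 703/4) = 341/4, q_O = (230 − 703/4) = 217/4.
Price P = 372 - 703/4 = 785/4.
Forge's profit: (785/4 - 160)·(145/4) = 1314.0625.

1314.06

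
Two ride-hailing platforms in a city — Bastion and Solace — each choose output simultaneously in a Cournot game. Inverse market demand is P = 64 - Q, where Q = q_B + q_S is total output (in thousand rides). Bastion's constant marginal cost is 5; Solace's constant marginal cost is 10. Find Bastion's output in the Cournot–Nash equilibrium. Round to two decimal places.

21.33

Bastion's profit: π_B = (64 - Q)q_B - (5q_B). Setting ∂π_B/∂q_B = 0: 59 - 2q_B - (q_S) = 0.
Solace's profit: π_S = (64 - Q)q_S - (10q_S). Setting ∂π_S/∂q_S = 0: 54 - 2q_S - (q_B) = 0.
Rearranging gives the reaction functions q_B = (59 - q_S)/2 and q_S = (54 - q_B)/2.
Solving the pair: q_B = 64/3, q_S = 49/3.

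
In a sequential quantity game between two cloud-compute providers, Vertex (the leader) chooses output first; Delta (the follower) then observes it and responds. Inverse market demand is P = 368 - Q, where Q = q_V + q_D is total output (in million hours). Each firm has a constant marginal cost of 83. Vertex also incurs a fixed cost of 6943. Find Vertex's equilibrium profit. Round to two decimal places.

3210.13

Solve by backward induction. Given q_V, the follower Delta maximises π_D = (368 - q_V - q_D)q_D - 83q_D.
Follower FOC: 285 - q_V - 2q_D = 0, so q_D(q_V) = (285 - q_V)/2.
The leader anticipates this reaction. Substituting into P = 368 - Q gives P = 451/2 - (1/2)q_V, so π_V = (451/2 - (1/2)q_V)q_V - 83q_V.
The leader's first-order condition 285/2 - q_V = 0 yields q_V = 285/2.
Then q_D = (285 - 285/2)/2 = 285/4.
Price P = 368 - 855/4 = 617/4.
Vertex's profit: (617/4 - 83)·(285/2) - 6943 = 3210.1250.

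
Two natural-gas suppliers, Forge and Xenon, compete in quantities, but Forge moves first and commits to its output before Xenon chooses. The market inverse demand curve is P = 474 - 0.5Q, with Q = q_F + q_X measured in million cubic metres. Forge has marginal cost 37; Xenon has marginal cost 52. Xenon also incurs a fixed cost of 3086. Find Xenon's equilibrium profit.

Solve by backward induction. Given q_F, the follower Xenon maximises π_X = (474 - (1/2)q_F - (1/2)q_X)q_X - 52q_X.
Follower FOC: 422 - (1/2)q_F - q_X = 0, so q_X(q_F) = (422 - (1/2)q_F).
The leader anticipates this reaction. Substituting into P = 474 - 0.5Q gives P = 263 - (1/4)q_F, so π_F = (263 - (1/4)q_F)q_F - 37q_F.
Maximising: ∂π_F/∂q_F = 226 - (1/2)q_F = 0, giving q_F = 452.
Then q_X = (422 - (1/2)·452) = 196.
Price P = 474 - (1/2)·648 = 150.
Xenon's profit: (150 - 52)·196 - 3086 = 16122.

16122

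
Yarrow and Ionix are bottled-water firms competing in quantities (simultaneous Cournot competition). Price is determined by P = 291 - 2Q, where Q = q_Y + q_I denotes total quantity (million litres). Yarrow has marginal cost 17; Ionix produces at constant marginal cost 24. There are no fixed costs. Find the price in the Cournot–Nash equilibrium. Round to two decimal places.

Yarrow's profit: π_Y = (291 - 2Q)q_Y - (17q_Y). Setting ∂π_Y/∂q_Y = 0: 274 - 4q_Y - 2(q_I) = 0.
Ionix's profit: π_I = (291 - 2Q)q_I - (24q_I). Setting ∂π_I/∂q_I = 0: 267 - 4q_I - 2(q_Y) = 0.
So q_Y = (274 - 2q_I)/4 and q_I = (267 - 2q_Y)/4.
Solving the pair: q_Y = 281/6, q_I = 130/3.
Total output Q = 541/6, so price P = 291 - 2·(541/6) = 332/3.

110.67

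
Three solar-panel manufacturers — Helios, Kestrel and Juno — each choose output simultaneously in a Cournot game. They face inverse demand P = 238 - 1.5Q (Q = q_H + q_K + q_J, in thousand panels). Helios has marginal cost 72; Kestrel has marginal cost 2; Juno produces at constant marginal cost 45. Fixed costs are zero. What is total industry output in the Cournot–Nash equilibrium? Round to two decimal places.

Helios's profit: π_H = (238 - 1.5Q)q_H - (72q_H). Setting ∂π_H/∂q_H = 0: 166 - 3q_H - (3/2)(q_K + q_J) = 0.
Kestrel's first-order condition: 236 - 3q_K - (3/2)(q_H + q_J) = 0.
Juno's first-order condition: 193 - 3q_J - (3/2)(q_H + q_K) = 0.
Adding the 3 first-order conditions: 595 − 6Q = 0, so Q = 595/6.
Back-substituting: q_H = (166 − 595/4)/(3/2) = 23/2, q_K = (236 − 595/4)/(3/2) = 349/6, q_J = (193 − 595/4)/(3/2) = 59/2.
Total output Q = 23/2 + 349/6 + 59/2 = 595/6.

99.17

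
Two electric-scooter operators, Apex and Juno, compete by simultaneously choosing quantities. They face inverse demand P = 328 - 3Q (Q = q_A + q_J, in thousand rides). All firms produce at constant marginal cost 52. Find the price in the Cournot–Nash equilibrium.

A representative firm's profit is π_i = q_i(328 - 3Q) - 52q_i.
First-order condition (treating rivals' output as given): 276 - 6q_i - 3q_j = 0.
By symmetry each firm produces the same amount; substituting q_j = q_i yields q_i = 276/9 = 92/3.
Total output Q = 184/3, so price P = 328 - 3·(184/3) = 144.

144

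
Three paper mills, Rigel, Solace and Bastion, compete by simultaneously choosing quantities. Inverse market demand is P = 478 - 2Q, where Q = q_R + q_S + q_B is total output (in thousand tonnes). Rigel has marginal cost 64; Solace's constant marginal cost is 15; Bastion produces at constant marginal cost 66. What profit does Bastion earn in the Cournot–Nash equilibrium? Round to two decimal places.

4027.53

Rigel's profit: π_R = (478 - 2Q)q_R - (64q_R). Setting ∂π_R/∂q_R = 0: 414 - 4q_R - 2(q_S + q_B) = 0.
Solace's first-order condition: 463 - 4q_S - 2(q_R + q_B) = 0.
Bastion's profit: π_B = (478 - 2Q)q_B - (66q_B). Setting ∂π_B/∂q_B = 0: 412 - 4q_B - 2(q_R + q_S) = 0.
Adding the 3 first-order conditions: 1289 − 8Q = 0, so Q = 1289/8.
Back-substituting: q_R = (414 − 1289/4)/2 = 367/8, q_S = (463 − 1289/4)/2 = 563/8, q_B = (412 − 1289/4)/2 = 359/8.
Price P = 478 - 2·(1289/8) = 623/4.
Bastion's profit: (623/4 - 66)·(359/8) = 4027.5313.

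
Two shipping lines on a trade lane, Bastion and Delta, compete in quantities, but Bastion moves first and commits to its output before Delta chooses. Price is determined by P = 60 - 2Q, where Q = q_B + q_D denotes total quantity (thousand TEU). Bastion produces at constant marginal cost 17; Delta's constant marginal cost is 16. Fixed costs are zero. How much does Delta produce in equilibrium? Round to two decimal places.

The follower Delta best-responds to any q_B: π_D = (60 - 2Q)q_D - 16q_D.
Setting the follower's marginal profit to zero, 44 - 2q_B - 4q_D = 0, i.e. q_D = (44 - 2q_B)/4.
The leader anticipates this reaction. Substituting into P = 60 - 2Q gives P = 38 - q_B, so π_B = (38 - q_B)q_B - 17q_B.
Maximising: ∂π_B/∂q_B = 21 - 2q_B = 0, giving q_B = 21/2.
Then q_D = (44 - 2·(21/2))/4 = 23/4.

5.75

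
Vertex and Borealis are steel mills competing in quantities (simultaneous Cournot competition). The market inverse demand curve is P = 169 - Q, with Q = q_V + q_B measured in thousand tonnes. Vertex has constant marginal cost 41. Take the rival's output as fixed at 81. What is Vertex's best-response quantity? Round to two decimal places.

With the rival's output fixed at 81, Vertex's profit is π_V = (169 - 81 - q_V)q_V - (41q_V) = (88 - q_V)q_V - (41q_V).
∂π_V/∂q_V = 47 - 2q_V = 0, so q_V = 47/2.

23.50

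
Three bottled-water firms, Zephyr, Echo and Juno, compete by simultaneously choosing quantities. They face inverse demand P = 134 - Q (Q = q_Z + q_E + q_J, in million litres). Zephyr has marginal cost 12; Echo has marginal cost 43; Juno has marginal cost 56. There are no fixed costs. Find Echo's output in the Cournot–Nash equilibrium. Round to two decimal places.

18.25

Zephyr's profit: π_Z = (134 - Q)q_Z - (12q_Z). Setting ∂π_Z/∂q_Z = 0: 122 - 2q_Z - (q_E + q_J) = 0.
Echo's profit: π_E = (134 - Q)q_E - (43q_E). Setting ∂π_E/∂q_E = 0: 91 - 2q_E - (q_Z + q_J) = 0.
Juno's first-order condition: 78 - 2q_J - (q_Z + q_E) = 0.
Adding the 3 first-order conditions: 291 − 4Q = 0, so Q = 291/4.
Back-substituting: q_Z = (122 − 291/4) = 197/4, q_E = (91 − 291/4) = 73/4, q_J = (78 − 291/4) = 21/4.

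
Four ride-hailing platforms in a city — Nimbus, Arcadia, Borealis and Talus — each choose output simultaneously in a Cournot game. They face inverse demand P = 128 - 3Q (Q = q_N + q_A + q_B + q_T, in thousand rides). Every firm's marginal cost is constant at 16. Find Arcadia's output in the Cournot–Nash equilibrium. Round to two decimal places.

A representative firm's profit is π_i = q_i(128 - 3Q) - 16q_i.
First-order condition (treating rivals' output as given): 112 - 6q_i - 3·Σ_{j≠i} q_j = 0.
With identical firms every q_j equals q_i, so Σ_{j≠i} q_j = 3q_i and 112 = 15q_i, giving q_i = 112/15.

7.47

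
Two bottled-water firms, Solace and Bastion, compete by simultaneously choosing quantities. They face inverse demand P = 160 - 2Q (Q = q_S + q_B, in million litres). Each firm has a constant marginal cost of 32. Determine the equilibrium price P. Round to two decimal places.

74.67

A representative firm's profit is π_i = q_i(160 - 2Q) - 32q_i.
First-order condition (treating rivals' output as given): 128 - 4q_i - 2q_j = 0.
By symmetry each firm produces the same amount; substituting q_j = q_i yields q_i = 128/6 = 64/3.
Total output Q = 128/3, so price P = 160 - 2·(128/3) = 224/3.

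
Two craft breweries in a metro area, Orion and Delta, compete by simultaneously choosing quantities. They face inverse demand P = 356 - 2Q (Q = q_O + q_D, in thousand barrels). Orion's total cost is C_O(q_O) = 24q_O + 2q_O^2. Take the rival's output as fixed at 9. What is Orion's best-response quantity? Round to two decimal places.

With the rival's output fixed at 9, Orion's profit is π_O = (356 - 2·9 - 2q_O)q_O - (24q_O + 2q_O²) = (338 - 2q_O)q_O - (24q_O + 2q_O²).
∂π_O/∂q_O = 314 - 8q_O = 0, so q_O = 157/4.

39.25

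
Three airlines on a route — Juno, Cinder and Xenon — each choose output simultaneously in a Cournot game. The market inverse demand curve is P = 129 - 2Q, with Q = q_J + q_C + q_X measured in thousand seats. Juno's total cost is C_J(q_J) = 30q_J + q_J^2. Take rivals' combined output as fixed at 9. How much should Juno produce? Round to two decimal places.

With rivals' combined output fixed at 9, Juno's profit is π_J = (129 - 2·9 - 2q_J)q_J - (30q_J + q_J²) = (111 - 2q_J)q_J - (30q_J + q_J²).
∂π_J/∂q_J = 81 - 6q_J = 0, so q_J = 27/2.

13.50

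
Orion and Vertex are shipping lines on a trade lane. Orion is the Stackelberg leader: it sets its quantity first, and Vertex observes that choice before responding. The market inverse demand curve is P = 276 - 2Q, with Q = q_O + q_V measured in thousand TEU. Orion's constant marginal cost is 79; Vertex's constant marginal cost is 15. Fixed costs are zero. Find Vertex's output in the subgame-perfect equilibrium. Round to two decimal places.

Solve by backward induction. Given q_O, the follower Vertex maximises π_V = (276 - 2q_O - 2q_V)q_V - 15q_V.
Follower FOC: 261 - 2q_O - 4q_V = 0, so q_V(q_O) = (261 - 2q_O)/4.
The leader anticipates this reaction. Substituting into P = 276 - 2Q gives P = 291/2 - q_O, so π_O = (291/2 - q_O)q_O - 79q_O.
Maximising: ∂π_O/∂q_O = 133/2 - 2q_O = 0, giving q_O = 133/4.
Then q_V = (261 - 2·(133/4))/4 = 389/8.

48.63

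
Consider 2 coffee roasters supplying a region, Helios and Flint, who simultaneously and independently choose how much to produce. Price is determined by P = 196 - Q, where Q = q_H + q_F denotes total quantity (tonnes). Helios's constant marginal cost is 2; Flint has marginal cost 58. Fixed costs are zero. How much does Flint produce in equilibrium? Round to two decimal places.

Helios's profit: π_H = (196 - Q)q_H - (2q_H). Setting ∂π_H/∂q_H = 0: 194 - 2q_H - (q_F) = 0.
Flint's first-order condition: 138 - 2q_F - (q_H) = 0.
Rearranging gives the reaction functions q_H = (194 - q_F)/2 and q_F = (138 - q_H)/2.
Solving the pair: q_H = 250/3, q_F = 82/3.

27.33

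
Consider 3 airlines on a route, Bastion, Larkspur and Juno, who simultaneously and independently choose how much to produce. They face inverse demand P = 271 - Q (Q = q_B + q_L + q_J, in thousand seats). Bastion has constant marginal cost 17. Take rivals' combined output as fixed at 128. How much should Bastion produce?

With rivals' combined output fixed at 128, Bastion's profit is π_B = (271 - 128 - q_B)q_B - (17q_B) = (143 - q_B)q_B - (17q_B).
∂π_B/∂q_B = 126 - 2q_B = 0, so q_B = 63.

63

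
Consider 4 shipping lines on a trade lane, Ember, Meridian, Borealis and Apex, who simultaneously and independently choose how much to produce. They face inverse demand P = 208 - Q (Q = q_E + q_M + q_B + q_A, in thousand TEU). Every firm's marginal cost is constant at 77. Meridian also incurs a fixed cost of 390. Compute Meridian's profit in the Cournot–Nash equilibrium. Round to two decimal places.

296.44

A representative firm's profit is π_i = q_i(208 - Q) - 77q_i.
Setting ∂π_i/∂q_i = 0 with rivals' quantities fixed: 131 - 2q_i - Σ_{j≠i} q_j = 0.
With identical firms every q_j equals q_i, so Σ_{j≠i} q_j = 3q_i and 131 = 5q_i, giving q_i = 131/5.
Price P = 208 - 524/5 = 516/5.
Meridian's profit: (516/5 - 77)·(131/5) - 390 = 296.4400.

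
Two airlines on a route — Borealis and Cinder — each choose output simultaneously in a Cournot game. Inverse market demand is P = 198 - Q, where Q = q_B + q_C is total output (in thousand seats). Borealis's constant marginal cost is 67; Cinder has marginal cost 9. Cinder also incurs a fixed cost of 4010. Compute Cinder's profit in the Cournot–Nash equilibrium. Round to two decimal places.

2768.78

Borealis's profit: π_B = (198 - Q)q_B - (67q_B). Setting ∂π_B/∂q_B = 0: 131 - 2q_B - (q_C) = 0.
Cinder's first-order condition: 189 - 2q_C - (q_B) = 0.
Rearranging gives the reaction functions q_B = (131 - q_C)/2 and q_C = (189 - q_B)/2.
Solving the pair: q_B = 73/3, q_C = 247/3.
Price P = 198 - 320/3 = 274/3.
Cinder's profit: (274/3 - 9)·(247/3) - 4010 = 2768.7778.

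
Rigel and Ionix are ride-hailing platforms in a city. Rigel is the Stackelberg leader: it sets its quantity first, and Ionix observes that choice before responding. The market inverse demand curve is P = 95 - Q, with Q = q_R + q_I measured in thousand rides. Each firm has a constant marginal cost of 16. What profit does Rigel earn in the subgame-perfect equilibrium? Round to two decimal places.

780.13

The follower Ionix best-responds to any q_R: π_I = (95 - Q)q_I - 16q_I.
∂π_I/∂q_I = 79 - q_R - 2q_I = 0 gives the reaction function q_I = (79 - q_R)/2.
Rigel substitutes q_I(q_R) into its own profit: π_R = q_R(95 - q_R - (79 - q_R)/2) - 16q_R = (111/2 - (1/2)q_R)q_R - 16q_R.
The leader's first-order condition 79/2 - q_R = 0 yields q_R = 79/2.
Then q_I = (79 - 79/2)/2 = 79/4.
Price P = 95 - 237/4 = 143/4.
Rigel's profit: (143/4 - 16)·(79/2) = 780.1250.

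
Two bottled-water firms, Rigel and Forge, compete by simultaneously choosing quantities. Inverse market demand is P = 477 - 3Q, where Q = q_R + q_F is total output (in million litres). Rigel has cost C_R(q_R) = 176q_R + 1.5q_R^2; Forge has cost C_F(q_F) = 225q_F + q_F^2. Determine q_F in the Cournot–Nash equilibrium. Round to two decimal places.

21.67

Rigel's profit: π_R = (477 - 3Q)q_R - (176q_R + (3/2)q_R²). Setting ∂π_R/∂q_R = 0: 301 - 9q_R - 3(q_F) = 0.
Forge's profit: π_F = (477 - 3Q)q_F - (225q_F + q_F²). Setting ∂π_F/∂q_F = 0: 252 - 8q_F - 3(q_R) = 0.
Rearranging gives the reaction functions q_R = (301 - 3q_F)/9 and q_F = (252 - 3q_R)/8.
Solving the pair: q_R = 236/9, q_F = 65/3.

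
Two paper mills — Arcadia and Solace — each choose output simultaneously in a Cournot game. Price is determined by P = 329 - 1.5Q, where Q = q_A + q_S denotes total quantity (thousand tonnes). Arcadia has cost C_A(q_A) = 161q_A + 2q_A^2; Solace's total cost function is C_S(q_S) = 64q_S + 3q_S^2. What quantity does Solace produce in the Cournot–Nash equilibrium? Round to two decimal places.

Arcadia's profit: π_A = (329 - 1.5Q)q_A - (161q_A + 2q_A²). Setting ∂π_A/∂q_A = 0: 168 - 7q_A - (3/2)(q_S) = 0.
Solace's profit: π_S = (329 - 1.5Q)q_S - (64q_S + 3q_S²). Setting ∂π_S/∂q_S = 0: 265 - 9q_S - (3/2)(q_A) = 0.
So q_A = (168 - (3/2)q_S)/7 and q_S = (265 - (3/2)q_A)/9.
Solving the pair: q_A = 1486/81, q_S = 26.3868.

26.39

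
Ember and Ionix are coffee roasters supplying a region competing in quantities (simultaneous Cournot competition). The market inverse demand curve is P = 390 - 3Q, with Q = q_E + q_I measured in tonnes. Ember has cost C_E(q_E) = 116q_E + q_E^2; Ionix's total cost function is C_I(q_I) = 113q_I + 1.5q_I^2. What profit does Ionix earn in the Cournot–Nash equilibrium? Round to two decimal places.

Ember's profit: π_E = (390 - 3Q)q_E - (116q_E + q_E²). Setting ∂π_E/∂q_E = 0: 274 - 8q_E - 3(q_I) = 0.
Ionix's profit: π_I = (390 - 3Q)q_I - (113q_I + (3/2)q_I²). Setting ∂π_I/∂q_I = 0: 277 - 9q_I - 3(q_E) = 0.
So q_E = (274 - 3q_I)/8 and q_I = (277 - 3q_E)/9.
Solving the pair: q_E = 545/21, q_I = 1394/63.
Price P = 390 - 3·48.0794 = 245.7619.
Ionix's profit: 245.7619·(1394/63) - 113·(1394/63) - (3/2)(1394/63)² = 2203.2154.

2203.22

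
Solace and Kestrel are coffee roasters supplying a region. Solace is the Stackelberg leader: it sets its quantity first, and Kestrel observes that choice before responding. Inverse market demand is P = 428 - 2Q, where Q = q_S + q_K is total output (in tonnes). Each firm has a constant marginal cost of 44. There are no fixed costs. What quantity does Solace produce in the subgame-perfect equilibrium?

96

Solve by backward induction. Given q_S, the follower Kestrel maximises π_K = (428 - 2q_S - 2q_K)q_K - 44q_K.
Follower FOC: 384 - 2q_S - 4q_K = 0, so q_K(q_S) = (384 - 2q_S)/4.
Solace substitutes q_K(q_S) into its own profit: π_S = q_S(428 - 2q_S - (384 - 2q_S)/2) - 44q_S = (236 - q_S)q_S - 44q_S.
Leader FOC: 192 - 2q_S = 0, so q_S = 96.
Then q_K = (384 - 2·96)/4 = 48.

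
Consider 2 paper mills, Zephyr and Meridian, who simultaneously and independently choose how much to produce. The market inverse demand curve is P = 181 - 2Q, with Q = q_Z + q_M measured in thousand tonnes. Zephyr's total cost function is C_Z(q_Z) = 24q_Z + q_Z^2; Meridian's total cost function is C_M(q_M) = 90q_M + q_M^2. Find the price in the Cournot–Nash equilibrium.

119

Zephyr's profit: π_Z = (181 - 2Q)q_Z - (24q_Z + q_Z²). Setting ∂π_Z/∂q_Z = 0: 157 - 6q_Z - 2(q_M) = 0.
Meridian's first-order condition: 91 - 6q_M - 2(q_Z) = 0.
Rearranging gives the reaction functions q_Z = (157 - 2q_M)/6 and q_M = (91 - 2q_Z)/6.
Substituting one into the other gives q_Z = 95/4 and q_M = 29/4.
Total output Q = 31, so price P = 181 - 2·31 = 119.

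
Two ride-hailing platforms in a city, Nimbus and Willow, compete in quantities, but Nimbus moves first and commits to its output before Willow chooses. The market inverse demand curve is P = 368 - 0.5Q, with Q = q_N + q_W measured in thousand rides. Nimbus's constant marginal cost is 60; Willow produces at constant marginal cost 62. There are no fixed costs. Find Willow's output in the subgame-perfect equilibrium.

151

Solve by backward induction. Given q_N, the follower Willow maximises π_W = (368 - (1/2)q_N - (1/2)q_W)q_W - 62q_W.
Setting the follower's marginal profit to zero, 306 - (1/2)q_N - q_W = 0, i.e. q_W = (306 - (1/2)q_N).
The leader anticipates this reaction. Substituting into P = 368 - 0.5Q gives P = 215 - (1/4)q_N, so π_N = (215 - (1/4)q_N)q_N - 60q_N.
The leader's first-order condition 155 - (1/2)q_N = 0 yields q_N = 310.
Then q_W = (306 - (1/2)·310) = 151.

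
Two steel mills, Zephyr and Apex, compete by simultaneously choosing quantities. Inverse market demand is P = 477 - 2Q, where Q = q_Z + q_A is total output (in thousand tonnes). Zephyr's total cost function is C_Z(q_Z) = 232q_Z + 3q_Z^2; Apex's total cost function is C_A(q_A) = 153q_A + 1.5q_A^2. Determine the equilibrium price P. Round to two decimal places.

361.33

Zephyr's profit: π_Z = (477 - 2Q)q_Z - (232q_Z + 3q_Z²). Setting ∂π_Z/∂q_Z = 0: 245 - 10q_Z - 2(q_A) = 0.
Apex's first-order condition: 324 - 7q_A - 2(q_Z) = 0.
So q_Z = (245 - 2q_A)/10 and q_A = (324 - 2q_Z)/7.
Substituting one into the other gives q_Z = 97/6 and q_A = 125/3.
Total output Q = 347/6, so price P = 477 - 2·(347/6) = 1084/3.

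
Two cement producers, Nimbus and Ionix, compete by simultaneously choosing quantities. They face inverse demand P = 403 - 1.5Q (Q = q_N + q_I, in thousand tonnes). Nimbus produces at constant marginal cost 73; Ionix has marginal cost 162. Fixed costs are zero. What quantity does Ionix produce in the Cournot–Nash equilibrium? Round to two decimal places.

33.78

Nimbus's profit: π_N = (403 - 1.5Q)q_N - (73q_N). Setting ∂π_N/∂q_N = 0: 330 - 3q_N - (3/2)(q_I) = 0.
Ionix's profit: π_I = (403 - 1.5Q)q_I - (162q_I). Setting ∂π_I/∂q_I = 0: 241 - 3q_I - (3/2)(q_N) = 0.
Rearranging gives the reaction functions q_N = (330 - (3/2)q_I)/3 and q_I = (241 - (3/2)q_N)/3.
Substituting one into the other gives q_N = 838/9 and q_I = 304/9.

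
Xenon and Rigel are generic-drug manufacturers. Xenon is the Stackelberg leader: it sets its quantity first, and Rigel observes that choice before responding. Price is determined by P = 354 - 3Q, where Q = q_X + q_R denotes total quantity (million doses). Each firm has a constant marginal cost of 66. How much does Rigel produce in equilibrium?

24

Solve by backward induction. Given q_X, the follower Rigel maximises π_R = (354 - 3q_X - 3q_R)q_R - 66q_R.
∂π_R/∂q_R = 288 - 3q_X - 6q_R = 0 gives the reaction function q_R = (288 - 3q_X)/6.
The leader anticipates this reaction. Substituting into P = 354 - 3Q gives P = 210 - (3/2)q_X, so π_X = (210 - (3/2)q_X)q_X - 66q_X.
Leader FOC: 144 - 3q_X = 0, so q_X = 48.
Then q_R = (288 - 3·48)/6 = 24.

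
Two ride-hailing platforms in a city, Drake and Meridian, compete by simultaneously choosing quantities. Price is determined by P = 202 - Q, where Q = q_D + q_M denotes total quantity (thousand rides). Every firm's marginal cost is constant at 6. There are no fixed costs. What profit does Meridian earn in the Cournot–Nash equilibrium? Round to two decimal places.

4268.44

A representative firm's profit is π_i = q_i(202 - Q) - 6q_i.
First-order condition (treating rivals' output as given): 196 - 2q_i - q_j = 0.
With identical firms every q_j equals q_i, so q_j = q_i and 196 = 3q_i, giving q_i = 196/3.
Price P = 202 - 392/3 = 214/3.
Meridian's profit: (214/3 - 6)·(196/3) = 4268.4444.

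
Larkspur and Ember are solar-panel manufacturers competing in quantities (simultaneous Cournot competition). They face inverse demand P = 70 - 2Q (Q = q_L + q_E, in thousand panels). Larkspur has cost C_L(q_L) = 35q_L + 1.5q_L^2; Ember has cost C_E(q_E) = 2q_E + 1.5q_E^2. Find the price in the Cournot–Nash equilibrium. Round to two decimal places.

47.11

Larkspur's profit: π_L = (70 - 2Q)q_L - (35q_L + (3/2)q_L²). Setting ∂π_L/∂q_L = 0: 35 - 7q_L - 2(q_E) = 0.
Ember's first-order condition: 68 - 7q_E - 2(q_L) = 0.
Best responses: q_L = (35 - 2q_E)/7, q_E = (68 - 2q_L)/7.
Solving the pair: q_L = 109/45, q_E = 406/45.
Total output Q = 103/9, so price P = 70 - 2·(103/9) = 424/9.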